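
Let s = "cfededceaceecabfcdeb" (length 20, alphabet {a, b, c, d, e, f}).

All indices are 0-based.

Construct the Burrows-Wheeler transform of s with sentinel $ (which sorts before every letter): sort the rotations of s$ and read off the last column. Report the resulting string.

rank  rotation               last
    0  $cfededceaceecabfcdeb  b
    1  abfcdeb$cfededceaceec  c
    2  aceecabfcdeb$cfededce  e
    3  b$cfededceaceecabfcde  e
    4  bfcdeb$cfededceaceeca  a
    5  cabfcdeb$cfededceacee  e
    6  cdeb$cfededceaceecabf  f
    7  ceaceecabfcdeb$cfeded  d
    8  ceecabfcdeb$cfededcea  a
    9  cfededceaceecabfcdeb$  $
   10  dceaceecabfcdeb$cfede  e
   11  deb$cfededceaceecabfc  c
   12  dedceaceecabfcdeb$cfe  e
   13  eaceecabfcdeb$cfededc  c
   14  eb$cfededceaceecabfcd  d
   15  ecabfcdeb$cfededceace  e
   16  edceaceecabfcdeb$cfed  d
   17  ededceaceecabfcdeb$cf  f
   18  eecabfcdeb$cfededceac  c
   19  fcdeb$cfededceaceecab  b
   20  fededceaceecabfcdeb$c  c

bceeaefda$ececdedfcbc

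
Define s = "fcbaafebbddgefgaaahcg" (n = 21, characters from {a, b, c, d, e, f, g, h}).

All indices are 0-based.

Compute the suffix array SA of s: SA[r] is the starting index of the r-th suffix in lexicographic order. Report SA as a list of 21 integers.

[15, 3, 16, 4, 17, 2, 7, 8, 1, 19, 9, 10, 6, 12, 0, 5, 13, 20, 14, 11, 18]

sorted suffixes:
  #0 SA[0]=15  'aaahcg'
  #1 SA[1]=3  'aafebbddgefgaaahcg'
  #2 SA[2]=16  'aahcg'
  #3 SA[3]=4  'afebbddgefgaaahcg'
  #4 SA[4]=17  'ahcg'
  #5 SA[5]=2  'baafebbddgefgaaahcg'
  #6 SA[6]=7  'bbddgefgaaahcg'
  #7 SA[7]=8  'bddgefgaaahcg'
  #8 SA[8]=1  'cbaafebbddgefgaaahcg'
  #9 SA[9]=19  'cg'
  #10 SA[10]=9  'ddgefgaaahcg'
  #11 SA[11]=10  'dgefgaaahcg'
  #12 SA[12]=6  'ebbddgefgaaahcg'
  #13 SA[13]=12  'efgaaahcg'
  #14 SA[14]=0  'fcbaafebbddgefgaaahcg'
  #15 SA[15]=5  'febbddgefgaaahcg'
  #16 SA[16]=13  'fgaaahcg'
  #17 SA[17]=20  'g'
  #18 SA[18]=14  'gaaahcg'
  #19 SA[19]=11  'gefgaaahcg'
  #20 SA[20]=18  'hcg'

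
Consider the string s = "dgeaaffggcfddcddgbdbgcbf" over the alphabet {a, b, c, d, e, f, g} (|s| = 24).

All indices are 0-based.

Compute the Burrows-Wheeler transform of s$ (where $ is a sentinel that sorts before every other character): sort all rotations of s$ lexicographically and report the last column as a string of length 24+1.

feagcdgdgbdfcd$gbcafdbgdf

rank  rotation                   last
    0  $dgeaaffggcfddcddgbdbgcbf  f
    1  aaffggcfddcddgbdbgcbf$dge  e
    2  affggcfddcddgbdbgcbf$dgea  a
    3  bdbgcbf$dgeaaffggcfddcddg  g
    4  bf$dgeaaffggcfddcddgbdbgc  c
    5  bgcbf$dgeaaffggcfddcddgbd  d
    6  cbf$dgeaaffggcfddcddgbdbg  g
    7  cddgbdbgcbf$dgeaaffggcfdd  d
    8  cfddcddgbdbgcbf$dgeaaffgg  g
    9  dbgcbf$dgeaaffggcfddcddgb  b
   10  dcddgbdbgcbf$dgeaaffggcfd  d
   11  ddcddgbdbgcbf$dgeaaffggcf  f
   12  ddgbdbgcbf$dgeaaffggcfddc  c
   13  dgbdbgcbf$dgeaaffggcfddcd  d
   14  dgeaaffggcfddcddgbdbgcbf$  $
   15  eaaffggcfddcddgbdbgcbf$dg  g
   16  f$dgeaaffggcfddcddgbdbgcb  b
   17  fddcddgbdbgcbf$dgeaaffggc  c
   18  ffggcfddcddgbdbgcbf$dgeaa  a
   19  fggcfddcddgbdbgcbf$dgeaaf  f
   20  gbdbgcbf$dgeaaffggcfddcdd  d
   21  gcbf$dgeaaffggcfddcddgbdb  b
   22  gcfddcddgbdbgcbf$dgeaaffg  g
   23  geaaffggcfddcddgbdbgcbf$d  d
   24  ggcfddcddgbdbgcbf$dgeaaff  f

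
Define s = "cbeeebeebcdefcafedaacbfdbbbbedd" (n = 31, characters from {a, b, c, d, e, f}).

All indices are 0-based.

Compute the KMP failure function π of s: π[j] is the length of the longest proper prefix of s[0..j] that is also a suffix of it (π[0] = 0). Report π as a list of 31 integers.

π[0] = 0
j=1 s[j]='b': π[1]=0 (border '')
j=2 s[j]='e': π[2]=0 (border '')
j=3 s[j]='e': π[3]=0 (border '')
j=4 s[j]='e': π[4]=0 (border '')
j=5 s[j]='b': π[5]=0 (border '')
j=6 s[j]='e': π[6]=0 (border '')
j=7 s[j]='e': π[7]=0 (border '')
j=8 s[j]='b': π[8]=0 (border '')
j=9 s[j]='c': π[9]=1 (border 'c')
j=10 s[j]='d': k: 1→0; π[10]=0 (border '')
j=11 s[j]='e': π[11]=0 (border '')
j=12 s[j]='f': π[12]=0 (border '')
j=13 s[j]='c': π[13]=1 (border 'c')
j=14 s[j]='a': k: 1→0; π[14]=0 (border '')
j=15 s[j]='f': π[15]=0 (border '')
j=16 s[j]='e': π[16]=0 (border '')
j=17 s[j]='d': π[17]=0 (border '')
j=18 s[j]='a': π[18]=0 (border '')
j=19 s[j]='a': π[19]=0 (border '')
j=20 s[j]='c': π[20]=1 (border 'c')
j=21 s[j]='b': π[21]=2 (border 'cb')
j=22 s[j]='f': k: 2→0; π[22]=0 (border '')
j=23 s[j]='d': π[23]=0 (border '')
j=24 s[j]='b': π[24]=0 (border '')
j=25 s[j]='b': π[25]=0 (border '')
j=26 s[j]='b': π[26]=0 (border '')
j=27 s[j]='b': π[27]=0 (border '')
j=28 s[j]='e': π[28]=0 (border '')
j=29 s[j]='d': π[29]=0 (border '')
j=30 s[j]='d': π[30]=0 (border '')

[0, 0, 0, 0, 0, 0, 0, 0, 0, 1, 0, 0, 0, 1, 0, 0, 0, 0, 0, 0, 1, 2, 0, 0, 0, 0, 0, 0, 0, 0, 0]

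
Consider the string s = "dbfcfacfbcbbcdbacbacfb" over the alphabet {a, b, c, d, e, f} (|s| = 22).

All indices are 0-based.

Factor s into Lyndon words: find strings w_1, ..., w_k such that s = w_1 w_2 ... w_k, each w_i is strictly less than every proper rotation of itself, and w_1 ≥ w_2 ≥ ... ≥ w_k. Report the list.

emit factor 1: 'd' (i=0, period=1)
emit factor 2: 'bfcf' (i=1, period=4)
emit factor 3: 'acfbcbbcdb' (i=5, period=10)
emit factor 4: 'acbacfb' (i=15, period=7)

["d", "bfcf", "acfbcbbcdb", "acbacfb"]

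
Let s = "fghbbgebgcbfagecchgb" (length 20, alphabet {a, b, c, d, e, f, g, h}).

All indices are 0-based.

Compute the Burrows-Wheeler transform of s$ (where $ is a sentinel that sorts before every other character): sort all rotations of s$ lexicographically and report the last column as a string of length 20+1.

bfghcebgecggb$hbbafgc

rank  rotation               last
    0  $fghbbgebgcbfagecchgb  b
    1  agecchgb$fghbbgebgcbf  f
    2  b$fghbbgebgcbfagecchg  g
    3  bbgebgcbfagecchgb$fgh  h
    4  bfagecchgb$fghbbgebgc  c
    5  bgcbfagecchgb$fghbbge  e
    6  bgebgcbfagecchgb$fghb  b
    7  cbfagecchgb$fghbbgebg  g
    8  cchgb$fghbbgebgcbfage  e
    9  chgb$fghbbgebgcbfagec  c
   10  ebgcbfagecchgb$fghbbg  g
   11  ecchgb$fghbbgebgcbfag  g
   12  fagecchgb$fghbbgebgcb  b
   13  fghbbgebgcbfagecchgb$  $
   14  gb$fghbbgebgcbfagecch  h
   15  gcbfagecchgb$fghbbgeb  b
   16  gebgcbfagecchgb$fghbb  b
   17  gecchgb$fghbbgebgcbfa  a
   18  ghbbgebgcbfagecchgb$f  f
   19  hbbgebgcbfagecchgb$fg  g
   20  hgb$fghbbgebgcbfagecc  c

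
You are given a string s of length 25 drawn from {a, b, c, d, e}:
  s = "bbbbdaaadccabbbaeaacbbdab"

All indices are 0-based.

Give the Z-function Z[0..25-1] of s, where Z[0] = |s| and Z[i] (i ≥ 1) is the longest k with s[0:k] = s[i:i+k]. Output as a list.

[25, 3, 2, 1, 0, 0, 0, 0, 0, 0, 0, 0, 3, 2, 1, 0, 0, 0, 0, 0, 2, 1, 0, 0, 1]

Z[0]=25
i=1: outside box; Z[1]=3 extend→box=[1,4)
i=2: min(r-i=2, Z[1]=3)=2; Z[2]=2
i=3: min(r-i=1, Z[2]=2)=1; Z[3]=1
i=4: outside box; Z[4]=0
i=5: outside box; Z[5]=0
i=6: outside box; Z[6]=0
i=7: outside box; Z[7]=0
i=8: outside box; Z[8]=0
i=9: outside box; Z[9]=0
i=10: outside box; Z[10]=0
i=11: outside box; Z[11]=0
i=12: outside box; Z[12]=3 extend→box=[12,15)
i=13: min(r-i=2, Z[1]=3)=2; Z[13]=2
i=14: min(r-i=1, Z[2]=2)=1; Z[14]=1
i=15: outside box; Z[15]=0
i=16: outside box; Z[16]=0
i=17: outside box; Z[17]=0
i=18: outside box; Z[18]=0
i=19: outside box; Z[19]=0
i=20: outside box; Z[20]=2 extend→box=[20,22)
i=21: min(r-i=1, Z[1]=3)=1; Z[21]=1
i=22: outside box; Z[22]=0
i=23: outside box; Z[23]=0
i=24: outside box; Z[24]=1 extend→box=[24,25)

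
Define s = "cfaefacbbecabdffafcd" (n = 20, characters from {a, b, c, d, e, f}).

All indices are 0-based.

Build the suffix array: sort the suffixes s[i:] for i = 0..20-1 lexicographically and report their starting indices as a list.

[11, 5, 2, 16, 7, 12, 8, 10, 6, 18, 0, 19, 13, 9, 3, 4, 1, 15, 17, 14]

rank | idx | suffix
   0 |  11 | abdffafcd
   1 |   5 | acbbecabdffafcd
   2 |   2 | aefacbbecabdffafcd
   3 |  16 | afcd
   4 |   7 | bbecabdffafcd
   5 |  12 | bdffafcd
   6 |   8 | becabdffafcd
   7 |  10 | cabdffafcd
   8 |   6 | cbbecabdffafcd
   9 |  18 | cd
  10 |   0 | cfaefacbbecabdffafcd
  11 |  19 | d
  12 |  13 | dffafcd
  13 |   9 | ecabdffafcd
  14 |   3 | efacbbecabdffafcd
  15 |   4 | facbbecabdffafcd
  16 |   1 | faefacbbecabdffafcd
  17 |  15 | fafcd
  18 |  17 | fcd
  19 |  14 | ffafcd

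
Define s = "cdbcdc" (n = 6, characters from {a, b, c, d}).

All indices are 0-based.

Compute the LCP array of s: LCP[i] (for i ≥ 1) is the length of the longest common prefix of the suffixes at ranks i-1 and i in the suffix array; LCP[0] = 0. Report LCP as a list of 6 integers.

rank→(start, suffix):
  0 → (2, 'bcdc')
  1 → (5, 'c')
  2 → (0, 'cdbcdc')
  3 → (3, 'cdc')
  4 → (1, 'dbcdc')
  5 → (4, 'dc')

SA = [2, 5, 0, 3, 1, 4]
i: (SA[i-1],SA[i]) lcp shared
  1: (2,5) 0 ''
  2: (5,0) 1 'c'
  3: (0,3) 2 'cd'
  4: (3,1) 0 ''
  5: (1,4) 1 'd'

[0, 0, 1, 2, 0, 1]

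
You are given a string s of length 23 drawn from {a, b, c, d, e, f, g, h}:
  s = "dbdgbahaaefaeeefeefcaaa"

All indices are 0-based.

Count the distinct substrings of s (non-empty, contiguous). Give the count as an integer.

253

sorted suffixes:
  #0 SA[0]=22  'a'
  #1 SA[1]=21  'aa'
  #2 SA[2]=20  'aaa'
  #3 SA[3]=7  'aaefaeeefeefcaaa'
  #4 SA[4]=11  'aeeefeefcaaa'
  #5 SA[5]=8  'aefaeeefeefcaaa'
  #6 SA[6]=5  'ahaaefaeeefeefcaaa'
  #7 SA[7]=4  'bahaaefaeeefeefcaaa'
  #8 SA[8]=1  'bdgbahaaefaeeefeefcaaa'
  #9 SA[9]=19  'caaa'
  #10 SA[10]=0  'dbdgbahaaefaeeefeefcaaa'
  #11 SA[11]=2  'dgbahaaefaeeefeefcaaa'
  #12 SA[12]=12  'eeefeefcaaa'
  #13 SA[13]=16  'eefcaaa'
  #14 SA[14]=13  'eefeefcaaa'
  #15 SA[15]=9  'efaeeefeefcaaa'
  #16 SA[16]=17  'efcaaa'
  #17 SA[17]=14  'efeefcaaa'
  #18 SA[18]=10  'faeeefeefcaaa'
  #19 SA[19]=18  'fcaaa'
  #20 SA[20]=15  'feefcaaa'
  #21 SA[21]=3  'gbahaaefaeeefeefcaaa'
  #22 SA[22]=6  'haaefaeeefeefcaaa'

SA = [22, 21, 20, 7, 11, 8, 5, 4, 1, 19, 0, 2, 12, 16, 13, 9, 17, 14, 10, 18, 15, 3, 6]
i: (SA[i-1],SA[i]) lcp shared
  1: (22,21) 1 'a'
  2: (21,20) 2 'aa'
  3: (20,7) 2 'aa'
  4: (7,11) 1 'a'
  5: (11,8) 2 'ae'
  6: (8,5) 1 'a'
  7: (5,4) 0 ''
  8: (4,1) 1 'b'
  9: (1,19) 0 ''
  10: (19,0) 0 ''
  11: (0,2) 1 'd'
  12: (2,12) 0 ''
  13: (12,16) 2 'ee'
  14: (16,13) 3 'eef'
  15: (13,9) 1 'e'
  16: (9,17) 2 'ef'
  17: (17,14) 2 'ef'
  18: (14,10) 0 ''
  19: (10,18) 1 'f'
  20: (18,15) 1 'f'
  21: (15,3) 0 ''
  22: (3,6) 0 ''

n(n+1)/2 = 23·24/2 = 276
Σ LCP = 0 + 1 + 2 + 2 + 1 + 2 + 1 + 0 + 1 + 0 + 0 + 1 + 0 + 2 + 3 + 1 + 2 + 2 + 0 + 1 + 1 + 0 + 0 = 23
distinct = 276 − 23 = 253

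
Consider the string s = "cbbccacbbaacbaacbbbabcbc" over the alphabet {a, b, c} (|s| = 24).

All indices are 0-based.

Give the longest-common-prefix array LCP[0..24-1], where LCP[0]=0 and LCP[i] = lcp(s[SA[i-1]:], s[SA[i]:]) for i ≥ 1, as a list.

[0, 4, 1, 1, 3, 4, 0, 5, 2, 1, 3, 2, 2, 1, 2, 2, 0, 1, 1, 2, 3, 3, 2, 1]

rank | idx | suffix
   0 |   9 | aacbaacbbbabcbc
   1 |  13 | aacbbbabcbc
   2 |  19 | abcbc
   3 |  10 | acbaacbbbabcbc
   4 |   5 | acbbaacbaacbbbabcbc
   5 |  14 | acbbbabcbc
   6 |   8 | baacbaacbbbabcbc
   7 |  12 | baacbbbabcbc
   8 |  18 | babcbc
   9 |   7 | bbaacbaacbbbabcbc
  10 |  17 | bbabcbc
  11 |  16 | bbbabcbc
  12 |   1 | bbccacbbaacbaacbbbabcbc
  13 |  22 | bc
  14 |  20 | bcbc
  15 |   2 | bccacbbaacbaacbbbabcbc
  16 |  23 | c
  17 |   4 | cacbbaacbaacbbbabcbc
  18 |  11 | cbaacbbbabcbc
  19 |   6 | cbbaacbaacbbbabcbc
  20 |  15 | cbbbabcbc
  21 |   0 | cbbccacbbaacbaacbbbabcbc
  22 |  21 | cbc
  23 |   3 | ccacbbaacbaacbbbabcbc

SA = [9, 13, 19, 10, 5, 14, 8, 12, 18, 7, 17, 16, 1, 22, 20, 2, 23, 4, 11, 6, 15, 0, 21, 3]
[i] adj suffixes → lcp
  [1] 9/13 → 4 ('aacb')
  [2] 13/19 → 1 ('a')
  [3] 19/10 → 1 ('a')
  [4] 10/5 → 3 ('acb')
  [5] 5/14 → 4 ('acbb')
  [6] 14/8 → 0 ('')
  [7] 8/12 → 5 ('baacb')
  [8] 12/18 → 2 ('ba')
  [9] 18/7 → 1 ('b')
  [10] 7/17 → 3 ('bba')
  [11] 17/16 → 2 ('bb')
  [12] 16/1 → 2 ('bb')
  [13] 1/22 → 1 ('b')
  [14] 22/20 → 2 ('bc')
  [15] 20/2 → 2 ('bc')
  [16] 2/23 → 0 ('')
  [17] 23/4 → 1 ('c')
  [18] 4/11 → 1 ('c')
  [19] 11/6 → 2 ('cb')
  [20] 6/15 → 3 ('cbb')
  [21] 15/0 → 3 ('cbb')
  [22] 0/21 → 2 ('cb')
  [23] 21/3 → 1 ('c')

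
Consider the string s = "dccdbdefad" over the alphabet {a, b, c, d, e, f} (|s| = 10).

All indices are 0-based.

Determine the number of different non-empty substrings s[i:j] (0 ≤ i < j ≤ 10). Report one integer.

rank→(start, suffix):
  0 → (8, 'ad')
  1 → (4, 'bdefad')
  2 → (1, 'ccdbdefad')
  3 → (2, 'cdbdefad')
  4 → (9, 'd')
  5 → (3, 'dbdefad')
  6 → (0, 'dccdbdefad')
  7 → (5, 'defad')
  8 → (6, 'efad')
  9 → (7, 'fad')

SA = [8, 4, 1, 2, 9, 3, 0, 5, 6, 7]
i: (SA[i-1],SA[i]) lcp shared
  1: (8,4) 0 ''
  2: (4,1) 0 ''
  3: (1,2) 1 'c'
  4: (2,9) 0 ''
  5: (9,3) 1 'd'
  6: (3,0) 1 'd'
  7: (0,5) 1 'd'
  8: (5,6) 0 ''
  9: (6,7) 0 ''

n(n+1)/2 = 10·11/2 = 55
Σ LCP = 0 + 0 + 0 + 1 + 0 + 1 + 1 + 1 + 0 + 0 = 4
distinct = 55 − 4 = 51

51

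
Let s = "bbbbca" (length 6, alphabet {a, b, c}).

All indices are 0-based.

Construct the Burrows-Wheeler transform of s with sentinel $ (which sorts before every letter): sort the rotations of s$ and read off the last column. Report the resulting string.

ac$bbbb

rank  rotation last
    0  $bbbbca  a
    1  a$bbbbc  c
    2  bbbbca$  $
    3  bbbca$b  b
    4  bbca$bb  b
    5  bca$bbb  b
    6  ca$bbbb  b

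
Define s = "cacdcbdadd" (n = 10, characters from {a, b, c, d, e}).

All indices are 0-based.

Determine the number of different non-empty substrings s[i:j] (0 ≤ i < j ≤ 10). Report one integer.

sorted suffixes:
  #0 SA[0]=1  'acdcbdadd'
  #1 SA[1]=7  'add'
  #2 SA[2]=5  'bdadd'
  #3 SA[3]=0  'cacdcbdadd'
  #4 SA[4]=4  'cbdadd'
  #5 SA[5]=2  'cdcbdadd'
  #6 SA[6]=9  'd'
  #7 SA[7]=6  'dadd'
  #8 SA[8]=3  'dcbdadd'
  #9 SA[9]=8  'dd'

SA = [1, 7, 5, 0, 4, 2, 9, 6, 3, 8]
i: (SA[i-1],SA[i]) lcp shared
  1: (1,7) 1 'a'
  2: (7,5) 0 ''
  3: (5,0) 0 ''
  4: (0,4) 1 'c'
  5: (4,2) 1 'c'
  6: (2,9) 0 ''
  7: (9,6) 1 'd'
  8: (6,3) 1 'd'
  9: (3,8) 1 'd'

n(n+1)/2 = 10·11/2 = 55
Σ LCP = 0 + 1 + 0 + 0 + 1 + 1 + 0 + 1 + 1 + 1 = 6
distinct = 55 − 6 = 49

49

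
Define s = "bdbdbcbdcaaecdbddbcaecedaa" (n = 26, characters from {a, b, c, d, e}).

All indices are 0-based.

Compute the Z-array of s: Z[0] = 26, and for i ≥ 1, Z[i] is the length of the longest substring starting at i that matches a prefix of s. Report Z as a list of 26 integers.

Z[0]=26
i=1: outside box; Z[1]=0
i=2: outside box; Z[2]=3 grow→box=[2,5)
i=3: min(r-i=2, Z[1]=0)=0; Z[3]=0
i=4: min(r-i=1, Z[2]=3)=1; Z[4]=1
i=5: outside box; Z[5]=0
i=6: outside box; Z[6]=2 grow→box=[6,8)
i=7: min(r-i=1, Z[1]=0)=0; Z[7]=0
i=8: outside box; Z[8]=0
i=9: outside box; Z[9]=0
i=10: outside box; Z[10]=0
i=11: outside box; Z[11]=0
i=12: outside box; Z[12]=0
i=13: outside box; Z[13]=0
i=14: outside box; Z[14]=2 grow→box=[14,16)
i=15: min(r-i=1, Z[1]=0)=0; Z[15]=0
i=16: outside box; Z[16]=0
i=17: outside box; Z[17]=1 grow→box=[17,18)
i=18: outside box; Z[18]=0
i=19: outside box; Z[19]=0
i=20: outside box; Z[20]=0
i=21: outside box; Z[21]=0
i=22: outside box; Z[22]=0
i=23: outside box; Z[23]=0
i=24: outside box; Z[24]=0
i=25: outside box; Z[25]=0

[26, 0, 3, 0, 1, 0, 2, 0, 0, 0, 0, 0, 0, 0, 2, 0, 0, 1, 0, 0, 0, 0, 0, 0, 0, 0]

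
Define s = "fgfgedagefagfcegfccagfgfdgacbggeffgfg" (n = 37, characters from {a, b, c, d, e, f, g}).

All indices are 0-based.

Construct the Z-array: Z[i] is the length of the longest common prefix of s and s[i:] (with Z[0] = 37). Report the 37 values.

[37, 0, 2, 0, 0, 0, 0, 0, 0, 1, 0, 0, 1, 0, 0, 0, 1, 0, 0, 0, 0, 3, 0, 1, 0, 0, 0, 0, 0, 0, 0, 0, 1, 4, 0, 2, 0]

Z[0]=37
i=1: outside box; Z[1]=0
i=2: outside box; Z[2]=2 grow→box=[2,4)
i=3: min(r-i=1, Z[1]=0)=0; Z[3]=0
i=4: outside box; Z[4]=0
i=5: outside box; Z[5]=0
i=6: outside box; Z[6]=0
i=7: outside box; Z[7]=0
i=8: outside box; Z[8]=0
i=9: outside box; Z[9]=1 grow→box=[9,10)
i=10: outside box; Z[10]=0
i=11: outside box; Z[11]=0
i=12: outside box; Z[12]=1 grow→box=[12,13)
i=13: outside box; Z[13]=0
i=14: outside box; Z[14]=0
i=15: outside box; Z[15]=0
i=16: outside box; Z[16]=1 grow→box=[16,17)
i=17: outside box; Z[17]=0
i=18: outside box; Z[18]=0
i=19: outside box; Z[19]=0
i=20: outside box; Z[20]=0
i=21: outside box; Z[21]=3 grow→box=[21,24)
i=22: min(r-i=2, Z[1]=0)=0; Z[22]=0
i=23: min(r-i=1, Z[2]=2)=1; Z[23]=1
i=24: outside box; Z[24]=0
i=25: outside box; Z[25]=0
i=26: outside box; Z[26]=0
i=27: outside box; Z[27]=0
i=28: outside box; Z[28]=0
i=29: outside box; Z[29]=0
i=30: outside box; Z[30]=0
i=31: outside box; Z[31]=0
i=32: outside box; Z[32]=1 grow→box=[32,33)
i=33: outside box; Z[33]=4 grow→box=[33,37)
i=34: min(r-i=3, Z[1]=0)=0; Z[34]=0
i=35: min(r-i=2, Z[2]=2)=2; Z[35]=2
i=36: min(r-i=1, Z[3]=0)=0; Z[36]=0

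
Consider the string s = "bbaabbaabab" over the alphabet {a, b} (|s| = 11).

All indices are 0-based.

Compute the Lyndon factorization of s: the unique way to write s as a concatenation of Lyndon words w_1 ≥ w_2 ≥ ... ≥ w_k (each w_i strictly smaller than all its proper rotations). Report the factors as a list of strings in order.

["b", "b", "aabb", "aabab"]

emit factor 1: 'b' (i=0, period=1)
emit factor 2: 'b' (i=1, period=1)
emit factor 3: 'aabb' (i=2, period=4)
emit factor 4: 'aabab' (i=6, period=5)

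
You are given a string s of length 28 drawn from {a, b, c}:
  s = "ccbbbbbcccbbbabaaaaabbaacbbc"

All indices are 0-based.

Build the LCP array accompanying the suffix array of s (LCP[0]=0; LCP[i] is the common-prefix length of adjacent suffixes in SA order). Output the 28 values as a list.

[0, 4, 3, 2, 2, 1, 2, 1, 0, 3, 2, 1, 3, 2, 3, 4, 3, 2, 3, 1, 2, 0, 1, 4, 3, 1, 5, 2]

sorted suffixes:
  #0 SA[0]=15  'aaaaabbaacbbc'
  #1 SA[1]=16  'aaaabbaacbbc'
  #2 SA[2]=17  'aaabbaacbbc'
  #3 SA[3]=18  'aabbaacbbc'
  #4 SA[4]=22  'aacbbc'
  #5 SA[5]=13  'abaaaaabbaacbbc'
  #6 SA[6]=19  'abbaacbbc'
  #7 SA[7]=23  'acbbc'
  #8 SA[8]=14  'baaaaabbaacbbc'
  #9 SA[9]=21  'baacbbc'
  #10 SA[10]=12  'babaaaaabbaacbbc'
  #11 SA[11]=20  'bbaacbbc'
  #12 SA[12]=11  'bbabaaaaabbaacbbc'
  #13 SA[13]=10  'bbbabaaaaabbaacbbc'
  #14 SA[14]=2  'bbbbbcccbbbabaaaaabbaacbbc'
  #15 SA[15]=3  'bbbbcccbbbabaaaaabbaacbbc'
  #16 SA[16]=4  'bbbcccbbbabaaaaabbaacbbc'
  #17 SA[17]=25  'bbc'
  #18 SA[18]=5  'bbcccbbbabaaaaabbaacbbc'
  #19 SA[19]=26  'bc'
  #20 SA[20]=6  'bcccbbbabaaaaabbaacbbc'
  #21 SA[21]=27  'c'
  #22 SA[22]=9  'cbbbabaaaaabbaacbbc'
  #23 SA[23]=1  'cbbbbbcccbbbabaaaaabbaacbbc'
  #24 SA[24]=24  'cbbc'
  #25 SA[25]=8  'ccbbbabaaaaabbaacbbc'
  #26 SA[26]=0  'ccbbbbbcccbbbabaaaaabbaacbbc'
  #27 SA[27]=7  'cccbbbabaaaaabbaacbbc'

SA = [15, 16, 17, 18, 22, 13, 19, 23, 14, 21, 12, 20, 11, 10, 2, 3, 4, 25, 5, 26, 6, 27, 9, 1, 24, 8, 0, 7]
rank  pair      lcp
   1  s[15:],s[16:]  4  'aaaa'
   2  s[16:],s[17:]  3  'aaa'
   3  s[17:],s[18:]  2  'aa'
   4  s[18:],s[22:]  2  'aa'
   5  s[22:],s[13:]  1  'a'
   6  s[13:],s[19:]  2  'ab'
   7  s[19:],s[23:]  1  'a'
   8  s[23:],s[14:]  0  ''
   9  s[14:],s[21:]  3  'baa'
  10  s[21:],s[12:]  2  'ba'
  11  s[12:],s[20:]  1  'b'
  12  s[20:],s[11:]  3  'bba'
  13  s[11:],s[10:]  2  'bb'
  14  s[10:],s[2:]  3  'bbb'
  15  s[2:],s[3:]  4  'bbbb'
  16  s[3:],s[4:]  3  'bbb'
  17  s[4:],s[25:]  2  'bb'
  18  s[25:],s[5:]  3  'bbc'
  19  s[5:],s[26:]  1  'b'
  20  s[26:],s[6:]  2  'bc'
  21  s[6:],s[27:]  0  ''
  22  s[27:],s[9:]  1  'c'
  23  s[9:],s[1:]  4  'cbbb'
  24  s[1:],s[24:]  3  'cbb'
  25  s[24:],s[8:]  1  'c'
  26  s[8:],s[0:]  5  'ccbbb'
  27  s[0:],s[7:]  2  'cc'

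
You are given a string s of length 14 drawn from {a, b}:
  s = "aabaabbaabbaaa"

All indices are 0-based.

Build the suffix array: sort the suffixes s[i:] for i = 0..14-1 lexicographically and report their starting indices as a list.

[13, 12, 11, 0, 7, 3, 1, 8, 4, 10, 6, 2, 9, 5]

sorted suffixes:
  #0 SA[0]=13  'a'
  #1 SA[1]=12  'aa'
  #2 SA[2]=11  'aaa'
  #3 SA[3]=0  'aabaabbaabbaaa'
  #4 SA[4]=7  'aabbaaa'
  #5 SA[5]=3  'aabbaabbaaa'
  #6 SA[6]=1  'abaabbaabbaaa'
  #7 SA[7]=8  'abbaaa'
  #8 SA[8]=4  'abbaabbaaa'
  #9 SA[9]=10  'baaa'
  #10 SA[10]=6  'baabbaaa'
  #11 SA[11]=2  'baabbaabbaaa'
  #12 SA[12]=9  'bbaaa'
  #13 SA[13]=5  'bbaabbaaa'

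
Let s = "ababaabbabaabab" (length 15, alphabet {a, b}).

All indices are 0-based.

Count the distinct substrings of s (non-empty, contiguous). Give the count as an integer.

rank | idx | suffix
   0 |  10 | aabab
   1 |   4 | aabbabaabab
   2 |  13 | ab
   3 |   8 | abaabab
   4 |   2 | abaabbabaabab
   5 |  11 | abab
   6 |   0 | ababaabbabaabab
   7 |   5 | abbabaabab
   8 |  14 | b
   9 |   9 | baabab
  10 |   3 | baabbabaabab
  11 |  12 | bab
  12 |   7 | babaabab
  13 |   1 | babaabbabaabab
  14 |   6 | bbabaabab

SA = [10, 4, 13, 8, 2, 11, 0, 5, 14, 9, 3, 12, 7, 1, 6]
rank  pair      lcp
   1  s[10:],s[4:]  3  'aab'
   2  s[4:],s[13:]  1  'a'
   3  s[13:],s[8:]  2  'ab'
   4  s[8:],s[2:]  5  'abaab'
   5  s[2:],s[11:]  3  'aba'
   6  s[11:],s[0:]  4  'abab'
   7  s[0:],s[5:]  2  'ab'
   8  s[5:],s[14:]  0  ''
   9  s[14:],s[9:]  1  'b'
  10  s[9:],s[3:]  4  'baab'
  11  s[3:],s[12:]  2  'ba'
  12  s[12:],s[7:]  3  'bab'
  13  s[7:],s[1:]  6  'babaab'
  14  s[1:],s[6:]  1  'b'

n(n+1)/2 = 15·16/2 = 120
Σ LCP = 0 + 3 + 1 + 2 + 5 + 3 + 4 + 2 + 0 + 1 + 4 + 2 + 3 + 6 + 1 = 37
distinct = 120 − 37 = 83

83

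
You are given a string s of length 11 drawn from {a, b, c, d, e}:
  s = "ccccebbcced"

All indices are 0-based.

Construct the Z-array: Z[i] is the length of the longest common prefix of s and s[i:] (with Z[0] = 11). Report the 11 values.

Z[0]=11
i=1: i≥r, start 0; Z[1]=3 grow→box=[1,4)
i=2: min(r-i=2, Z[1]=3)=2; Z[2]=2
i=3: min(r-i=1, Z[2]=2)=1; Z[3]=1
i=4: i≥r, start 0; Z[4]=0
i=5: i≥r, start 0; Z[5]=0
i=6: i≥r, start 0; Z[6]=0
i=7: i≥r, start 0; Z[7]=2 grow→box=[7,9)
i=8: min(r-i=1, Z[1]=3)=1; Z[8]=1
i=9: i≥r, start 0; Z[9]=0
i=10: i≥r, start 0; Z[10]=0

[11, 3, 2, 1, 0, 0, 0, 2, 1, 0, 0]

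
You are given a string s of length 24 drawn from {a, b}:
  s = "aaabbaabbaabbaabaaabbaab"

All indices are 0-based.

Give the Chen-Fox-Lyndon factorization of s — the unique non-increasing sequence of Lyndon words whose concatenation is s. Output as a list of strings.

["aaabbaabbaabbaab", "aaabbaab"]

emit factor 1: 'aaabbaabbaabbaab' (i=0, period=16)
emit factor 2: 'aaabbaab' (i=16, period=8)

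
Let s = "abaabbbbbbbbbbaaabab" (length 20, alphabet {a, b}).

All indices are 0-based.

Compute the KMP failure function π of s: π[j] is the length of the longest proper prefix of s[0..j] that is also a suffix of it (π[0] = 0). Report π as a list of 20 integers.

π[0] = 0
j=1 s[j]='b': π[1]=0 (border '')
j=2 s[j]='a': π[2]=1 (border 'a')
j=3 s[j]='a': k: 1→0; π[3]=1 (border 'a')
j=4 s[j]='b': π[4]=2 (border 'ab')
j=5 s[j]='b': k: 2→0; π[5]=0 (border '')
j=6 s[j]='b': π[6]=0 (border '')
j=7 s[j]='b': π[7]=0 (border '')
j=8 s[j]='b': π[8]=0 (border '')
j=9 s[j]='b': π[9]=0 (border '')
j=10 s[j]='b': π[10]=0 (border '')
j=11 s[j]='b': π[11]=0 (border '')
j=12 s[j]='b': π[12]=0 (border '')
j=13 s[j]='b': π[13]=0 (border '')
j=14 s[j]='a': π[14]=1 (border 'a')
j=15 s[j]='a': k: 1→0; π[15]=1 (border 'a')
j=16 s[j]='a': k: 1→0; π[16]=1 (border 'a')
j=17 s[j]='b': π[17]=2 (border 'ab')
j=18 s[j]='a': π[18]=3 (border 'aba')
j=19 s[j]='b': k: 3→1; π[19]=2 (border 'ab')

[0, 0, 1, 1, 2, 0, 0, 0, 0, 0, 0, 0, 0, 0, 1, 1, 1, 2, 3, 2]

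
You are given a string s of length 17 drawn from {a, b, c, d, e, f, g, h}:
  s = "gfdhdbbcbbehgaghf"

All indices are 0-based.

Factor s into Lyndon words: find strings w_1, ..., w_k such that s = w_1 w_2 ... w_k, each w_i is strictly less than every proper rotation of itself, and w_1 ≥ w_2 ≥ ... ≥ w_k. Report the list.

["g", "f", "dh", "d", "bbcbbehg", "aghf"]

emit factor 1: 'g' (i=0, period=1)
emit factor 2: 'f' (i=1, period=1)
emit factor 3: 'dh' (i=2, period=2)
emit factor 4: 'd' (i=4, period=1)
emit factor 5: 'bbcbbehg' (i=5, period=8)
emit factor 6: 'aghf' (i=13, period=4)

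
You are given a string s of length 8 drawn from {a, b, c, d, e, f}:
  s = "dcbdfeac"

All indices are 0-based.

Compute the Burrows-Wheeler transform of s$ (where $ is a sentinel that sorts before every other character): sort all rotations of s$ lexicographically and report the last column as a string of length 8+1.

rank  rotation   last
    0  $dcbdfeac  c
    1  ac$dcbdfe  e
    2  bdfeac$dc  c
    3  c$dcbdfea  a
    4  cbdfeac$d  d
    5  dcbdfeac$  $
    6  dfeac$dcb  b
    7  eac$dcbdf  f
    8  feac$dcbd  d

cecad$bfd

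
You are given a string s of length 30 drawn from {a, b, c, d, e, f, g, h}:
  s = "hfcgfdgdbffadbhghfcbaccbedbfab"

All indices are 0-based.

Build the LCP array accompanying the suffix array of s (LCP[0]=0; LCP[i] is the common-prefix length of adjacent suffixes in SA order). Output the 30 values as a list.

rank→(start, suffix):
  0 → (28, 'ab')
  1 → (20, 'accbedbfab')
  2 → (11, 'adbhghfcbaccbedbfab')
  3 → (29, 'b')
  4 → (19, 'baccbedbfab')
  5 → (23, 'bedbfab')
  6 → (26, 'bfab')
  7 → (8, 'bffadbhghfcbaccbedbfab')
  8 → (13, 'bhghfcbaccbedbfab')
  9 → (18, 'cbaccbedbfab')
  10 → (22, 'cbedbfab')
  11 → (21, 'ccbedbfab')
  12 → (2, 'cgfdgdbffadbhghfcbaccbedbfab')
  13 → (25, 'dbfab')
  14 → (7, 'dbffadbhghfcbaccbedbfab')
  15 → (12, 'dbhghfcbaccbedbfab')
  16 → (5, 'dgdbffadbhghfcbaccbedbfab')
  17 → (24, 'edbfab')
  18 → (27, 'fab')
  19 → (10, 'fadbhghfcbaccbedbfab')
  20 → (17, 'fcbaccbedbfab')
  21 → (1, 'fcgfdgdbffadbhghfcbaccbedbfab')
  22 → (4, 'fdgdbffadbhghfcbaccbedbfab')
  23 → (9, 'ffadbhghfcbaccbedbfab')
  24 → (6, 'gdbffadbhghfcbaccbedbfab')
  25 → (3, 'gfdgdbffadbhghfcbaccbedbfab')
  26 → (15, 'ghfcbaccbedbfab')
  27 → (16, 'hfcbaccbedbfab')
  28 → (0, 'hfcgfdgdbffadbhghfcbaccbedbfab')
  29 → (14, 'hghfcbaccbedbfab')

SA = [28, 20, 11, 29, 19, 23, 26, 8, 13, 18, 22, 21, 2, 25, 7, 12, 5, 24, 27, 10, 17, 1, 4, 9, 6, 3, 15, 16, 0, 14]
i: (SA[i-1],SA[i]) lcp shared
  1: (28,20) 1 'a'
  2: (20,11) 1 'a'
  3: (11,29) 0 ''
  4: (29,19) 1 'b'
  5: (19,23) 1 'b'
  6: (23,26) 1 'b'
  7: (26,8) 2 'bf'
  8: (8,13) 1 'b'
  9: (13,18) 0 ''
  10: (18,22) 2 'cb'
  11: (22,21) 1 'c'
  12: (21,2) 1 'c'
  13: (2,25) 0 ''
  14: (25,7) 3 'dbf'
  15: (7,12) 2 'db'
  16: (12,5) 1 'd'
  17: (5,24) 0 ''
  18: (24,27) 0 ''
  19: (27,10) 2 'fa'
  20: (10,17) 1 'f'
  21: (17,1) 2 'fc'
  22: (1,4) 1 'f'
  23: (4,9) 1 'f'
  24: (9,6) 0 ''
  25: (6,3) 1 'g'
  26: (3,15) 1 'g'
  27: (15,16) 0 ''
  28: (16,0) 3 'hfc'
  29: (0,14) 1 'h'

[0, 1, 1, 0, 1, 1, 1, 2, 1, 0, 2, 1, 1, 0, 3, 2, 1, 0, 0, 2, 1, 2, 1, 1, 0, 1, 1, 0, 3, 1]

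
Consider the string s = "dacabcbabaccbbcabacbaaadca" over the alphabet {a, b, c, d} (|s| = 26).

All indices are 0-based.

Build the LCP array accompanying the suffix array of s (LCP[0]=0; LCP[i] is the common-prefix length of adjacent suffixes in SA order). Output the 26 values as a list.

[0, 1, 2, 1, 4, 2, 1, 2, 2, 1, 0, 2, 2, 3, 1, 1, 2, 0, 2, 3, 1, 3, 2, 1, 0, 1]

sorted suffixes:
  #0 SA[0]=25  'a'
  #1 SA[1]=20  'aaadca'
  #2 SA[2]=21  'aadca'
  #3 SA[3]=15  'abacbaaadca'
  #4 SA[4]=7  'abaccbbcabacbaaadca'
  #5 SA[5]=3  'abcbabaccbbcabacbaaadca'
  #6 SA[6]=1  'acabcbabaccbbcabacbaaadca'
  #7 SA[7]=17  'acbaaadca'
  #8 SA[8]=9  'accbbcabacbaaadca'
  #9 SA[9]=22  'adca'
  #10 SA[10]=19  'baaadca'
  #11 SA[11]=6  'babaccbbcabacbaaadca'
  #12 SA[12]=16  'bacbaaadca'
  #13 SA[13]=8  'baccbbcabacbaaadca'
  #14 SA[14]=12  'bbcabacbaaadca'
  #15 SA[15]=13  'bcabacbaaadca'
  #16 SA[16]=4  'bcbabaccbbcabacbaaadca'
  #17 SA[17]=24  'ca'
  #18 SA[18]=14  'cabacbaaadca'
  #19 SA[19]=2  'cabcbabaccbbcabacbaaadca'
  #20 SA[20]=18  'cbaaadca'
  #21 SA[21]=5  'cbabaccbbcabacbaaadca'
  #22 SA[22]=11  'cbbcabacbaaadca'
  #23 SA[23]=10  'ccbbcabacbaaadca'
  #24 SA[24]=0  'dacabcbabaccbbcabacbaaadca'
  #25 SA[25]=23  'dca'

SA = [25, 20, 21, 15, 7, 3, 1, 17, 9, 22, 19, 6, 16, 8, 12, 13, 4, 24, 14, 2, 18, 5, 11, 10, 0, 23]
rank  pair      lcp
   1  s[25:],s[20:]  1  'a'
   2  s[20:],s[21:]  2  'aa'
   3  s[21:],s[15:]  1  'a'
   4  s[15:],s[7:]  4  'abac'
   5  s[7:],s[3:]  2  'ab'
   6  s[3:],s[1:]  1  'a'
   7  s[1:],s[17:]  2  'ac'
   8  s[17:],s[9:]  2  'ac'
   9  s[9:],s[22:]  1  'a'
  10  s[22:],s[19:]  0  ''
  11  s[19:],s[6:]  2  'ba'
  12  s[6:],s[16:]  2  'ba'
  13  s[16:],s[8:]  3  'bac'
  14  s[8:],s[12:]  1  'b'
  15  s[12:],s[13:]  1  'b'
  16  s[13:],s[4:]  2  'bc'
  17  s[4:],s[24:]  0  ''
  18  s[24:],s[14:]  2  'ca'
  19  s[14:],s[2:]  3  'cab'
  20  s[2:],s[18:]  1  'c'
  21  s[18:],s[5:]  3  'cba'
  22  s[5:],s[11:]  2  'cb'
  23  s[11:],s[10:]  1  'c'
  24  s[10:],s[0:]  0  ''
  25  s[0:],s[23:]  1  'd'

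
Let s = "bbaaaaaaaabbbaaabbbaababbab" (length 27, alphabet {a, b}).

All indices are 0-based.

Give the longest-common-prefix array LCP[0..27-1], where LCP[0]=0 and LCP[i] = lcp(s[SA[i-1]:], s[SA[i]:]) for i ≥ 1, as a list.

sorted suffixes:
  #0 SA[0]=2  'aaaaaaaabbbaaabbbaababbab'
  #1 SA[1]=3  'aaaaaaabbbaaabbbaababbab'
  #2 SA[2]=4  'aaaaaabbbaaabbbaababbab'
  #3 SA[3]=5  'aaaaabbbaaabbbaababbab'
  #4 SA[4]=6  'aaaabbbaaabbbaababbab'
  #5 SA[5]=7  'aaabbbaaabbbaababbab'
  #6 SA[6]=13  'aaabbbaababbab'
  #7 SA[7]=19  'aababbab'
  #8 SA[8]=8  'aabbbaaabbbaababbab'
  #9 SA[9]=14  'aabbbaababbab'
  #10 SA[10]=25  'ab'
  #11 SA[11]=20  'ababbab'
  #12 SA[12]=22  'abbab'
  #13 SA[13]=9  'abbbaaabbbaababbab'
  #14 SA[14]=15  'abbbaababbab'
  #15 SA[15]=26  'b'
  #16 SA[16]=1  'baaaaaaaabbbaaabbbaababbab'
  #17 SA[17]=12  'baaabbbaababbab'
  #18 SA[18]=18  'baababbab'
  #19 SA[19]=24  'bab'
  #20 SA[20]=21  'babbab'
  #21 SA[21]=0  'bbaaaaaaaabbbaaabbbaababbab'
  #22 SA[22]=11  'bbaaabbbaababbab'
  #23 SA[23]=17  'bbaababbab'
  #24 SA[24]=23  'bbab'
  #25 SA[25]=10  'bbbaaabbbaababbab'
  #26 SA[26]=16  'bbbaababbab'

SA = [2, 3, 4, 5, 6, 7, 13, 19, 8, 14, 25, 20, 22, 9, 15, 26, 1, 12, 18, 24, 21, 0, 11, 17, 23, 10, 16]
[i] adj suffixes → lcp
  [1] 2/3 → 7 ('aaaaaaa')
  [2] 3/4 → 6 ('aaaaaa')
  [3] 4/5 → 5 ('aaaaa')
  [4] 5/6 → 4 ('aaaa')
  [5] 6/7 → 3 ('aaa')
  [6] 7/13 → 8 ('aaabbbaa')
  [7] 13/19 → 2 ('aa')
  [8] 19/8 → 3 ('aab')
  [9] 8/14 → 7 ('aabbbaa')
  [10] 14/25 → 1 ('a')
  [11] 25/20 → 2 ('ab')
  [12] 20/22 → 2 ('ab')
  [13] 22/9 → 3 ('abb')
  [14] 9/15 → 6 ('abbbaa')
  [15] 15/26 → 0 ('')
  [16] 26/1 → 1 ('b')
  [17] 1/12 → 4 ('baaa')
  [18] 12/18 → 3 ('baa')
  [19] 18/24 → 2 ('ba')
  [20] 24/21 → 3 ('bab')
  [21] 21/0 → 1 ('b')
  [22] 0/11 → 5 ('bbaaa')
  [23] 11/17 → 4 ('bbaa')
  [24] 17/23 → 3 ('bba')
  [25] 23/10 → 2 ('bb')
  [26] 10/16 → 5 ('bbbaa')

[0, 7, 6, 5, 4, 3, 8, 2, 3, 7, 1, 2, 2, 3, 6, 0, 1, 4, 3, 2, 3, 1, 5, 4, 3, 2, 5]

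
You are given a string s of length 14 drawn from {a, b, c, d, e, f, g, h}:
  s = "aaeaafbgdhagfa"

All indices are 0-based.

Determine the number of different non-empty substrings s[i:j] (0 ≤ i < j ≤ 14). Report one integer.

97

rank | idx | suffix
   0 |  13 | a
   1 |   0 | aaeaafbgdhagfa
   2 |   3 | aafbgdhagfa
   3 |   1 | aeaafbgdhagfa
   4 |   4 | afbgdhagfa
   5 |  10 | agfa
   6 |   6 | bgdhagfa
   7 |   8 | dhagfa
   8 |   2 | eaafbgdhagfa
   9 |  12 | fa
  10 |   5 | fbgdhagfa
  11 |   7 | gdhagfa
  12 |  11 | gfa
  13 |   9 | hagfa

SA = [13, 0, 3, 1, 4, 10, 6, 8, 2, 12, 5, 7, 11, 9]
i: (SA[i-1],SA[i]) lcp shared
  1: (13,0) 1 'a'
  2: (0,3) 2 'aa'
  3: (3,1) 1 'a'
  4: (1,4) 1 'a'
  5: (4,10) 1 'a'
  6: (10,6) 0 ''
  7: (6,8) 0 ''
  8: (8,2) 0 ''
  9: (2,12) 0 ''
  10: (12,5) 1 'f'
  11: (5,7) 0 ''
  12: (7,11) 1 'g'
  13: (11,9) 0 ''

n(n+1)/2 = 14·15/2 = 105
Σ LCP = 0 + 1 + 2 + 1 + 1 + 1 + 0 + 0 + 0 + 0 + 1 + 0 + 1 + 0 = 8
distinct = 105 − 8 = 97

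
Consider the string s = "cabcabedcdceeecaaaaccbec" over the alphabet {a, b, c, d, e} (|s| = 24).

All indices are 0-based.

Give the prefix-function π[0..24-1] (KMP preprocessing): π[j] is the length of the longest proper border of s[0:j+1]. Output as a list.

π[0] = 0
j=1 s[j]='a': π[1]=0 (border '')
j=2 s[j]='b': π[2]=0 (border '')
j=3 s[j]='c': π[3]=1 (border 'c')
j=4 s[j]='a': π[4]=2 (border 'ca')
j=5 s[j]='b': π[5]=3 (border 'cab')
j=6 s[j]='e': k: 3→0; π[6]=0 (border '')
j=7 s[j]='d': π[7]=0 (border '')
j=8 s[j]='c': π[8]=1 (border 'c')
j=9 s[j]='d': k: 1→0; π[9]=0 (border '')
j=10 s[j]='c': π[10]=1 (border 'c')
j=11 s[j]='e': k: 1→0; π[11]=0 (border '')
j=12 s[j]='e': π[12]=0 (border '')
j=13 s[j]='e': π[13]=0 (border '')
j=14 s[j]='c': π[14]=1 (border 'c')
j=15 s[j]='a': π[15]=2 (border 'ca')
j=16 s[j]='a': k: 2→0; π[16]=0 (border '')
j=17 s[j]='a': π[17]=0 (border '')
j=18 s[j]='a': π[18]=0 (border '')
j=19 s[j]='c': π[19]=1 (border 'c')
j=20 s[j]='c': k: 1→0; π[20]=1 (border 'c')
j=21 s[j]='b': k: 1→0; π[21]=0 (border '')
j=22 s[j]='e': π[22]=0 (border '')
j=23 s[j]='c': π[23]=1 (border 'c')

[0, 0, 0, 1, 2, 3, 0, 0, 1, 0, 1, 0, 0, 0, 1, 2, 0, 0, 0, 1, 1, 0, 0, 1]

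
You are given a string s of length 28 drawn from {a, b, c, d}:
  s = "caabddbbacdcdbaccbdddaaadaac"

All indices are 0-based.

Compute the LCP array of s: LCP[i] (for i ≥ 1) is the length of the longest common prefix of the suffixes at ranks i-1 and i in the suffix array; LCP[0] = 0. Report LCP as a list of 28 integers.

[0, 2, 2, 2, 1, 1, 2, 2, 1, 0, 3, 1, 1, 3, 0, 1, 1, 1, 1, 2, 0, 3, 1, 2, 1, 1, 2, 2]

sorted suffixes:
  #0 SA[0]=21  'aaadaac'
  #1 SA[1]=1  'aabddbbacdcdbaccbdddaaadaac'
  #2 SA[2]=25  'aac'
  #3 SA[3]=22  'aadaac'
  #4 SA[4]=2  'abddbbacdcdbaccbdddaaadaac'
  #5 SA[5]=26  'ac'
  #6 SA[6]=14  'accbdddaaadaac'
  #7 SA[7]=8  'acdcdbaccbdddaaadaac'
  #8 SA[8]=23  'adaac'
  #9 SA[9]=13  'baccbdddaaadaac'
  #10 SA[10]=7  'bacdcdbaccbdddaaadaac'
  #11 SA[11]=6  'bbacdcdbaccbdddaaadaac'
  #12 SA[12]=3  'bddbbacdcdbaccbdddaaadaac'
  #13 SA[13]=17  'bdddaaadaac'
  #14 SA[14]=27  'c'
  #15 SA[15]=0  'caabddbbacdcdbaccbdddaaadaac'
  #16 SA[16]=16  'cbdddaaadaac'
  #17 SA[17]=15  'ccbdddaaadaac'
  #18 SA[18]=11  'cdbaccbdddaaadaac'
  #19 SA[19]=9  'cdcdbaccbdddaaadaac'
  #20 SA[20]=20  'daaadaac'
  #21 SA[21]=24  'daac'
  #22 SA[22]=12  'dbaccbdddaaadaac'
  #23 SA[23]=5  'dbbacdcdbaccbdddaaadaac'
  #24 SA[24]=10  'dcdbaccbdddaaadaac'
  #25 SA[25]=19  'ddaaadaac'
  #26 SA[26]=4  'ddbbacdcdbaccbdddaaadaac'
  #27 SA[27]=18  'dddaaadaac'

SA = [21, 1, 25, 22, 2, 26, 14, 8, 23, 13, 7, 6, 3, 17, 27, 0, 16, 15, 11, 9, 20, 24, 12, 5, 10, 19, 4, 18]
[i] adj suffixes → lcp
  [1] 21/1 → 2 ('aa')
  [2] 1/25 → 2 ('aa')
  [3] 25/22 → 2 ('aa')
  [4] 22/2 → 1 ('a')
  [5] 2/26 → 1 ('a')
  [6] 26/14 → 2 ('ac')
  [7] 14/8 → 2 ('ac')
  [8] 8/23 → 1 ('a')
  [9] 23/13 → 0 ('')
  [10] 13/7 → 3 ('bac')
  [11] 7/6 → 1 ('b')
  [12] 6/3 → 1 ('b')
  [13] 3/17 → 3 ('bdd')
  [14] 17/27 → 0 ('')
  [15] 27/0 → 1 ('c')
  [16] 0/16 → 1 ('c')
  [17] 16/15 → 1 ('c')
  [18] 15/11 → 1 ('c')
  [19] 11/9 → 2 ('cd')
  [20] 9/20 → 0 ('')
  [21] 20/24 → 3 ('daa')
  [22] 24/12 → 1 ('d')
  [23] 12/5 → 2 ('db')
  [24] 5/10 → 1 ('d')
  [25] 10/19 → 1 ('d')
  [26] 19/4 → 2 ('dd')
  [27] 4/18 → 2 ('dd')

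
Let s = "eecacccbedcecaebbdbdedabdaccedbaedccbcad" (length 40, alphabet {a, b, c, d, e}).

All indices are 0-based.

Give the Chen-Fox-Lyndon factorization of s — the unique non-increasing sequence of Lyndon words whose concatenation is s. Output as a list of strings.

["e", "e", "c", "acccbedcecaebbdbded", "abdaccedbaedccbcad"]

emit factor 1: 'e' (i=0, period=1)
emit factor 2: 'e' (i=1, period=1)
emit factor 3: 'c' (i=2, period=1)
emit factor 4: 'acccbedcecaebbdbded' (i=3, period=19)
emit factor 5: 'abdaccedbaedccbcad' (i=22, period=18)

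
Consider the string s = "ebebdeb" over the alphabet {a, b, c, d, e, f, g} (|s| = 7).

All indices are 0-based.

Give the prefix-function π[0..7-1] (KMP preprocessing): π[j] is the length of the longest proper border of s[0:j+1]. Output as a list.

[0, 0, 1, 2, 0, 1, 2]

π[0] = 0
j=1 s[j]='b': π[1]=0 (border '')
j=2 s[j]='e': π[2]=1 (border 'e')
j=3 s[j]='b': π[3]=2 (border 'eb')
j=4 s[j]='d': k: 2→0; π[4]=0 (border '')
j=5 s[j]='e': π[5]=1 (border 'e')
j=6 s[j]='b': π[6]=2 (border 'eb')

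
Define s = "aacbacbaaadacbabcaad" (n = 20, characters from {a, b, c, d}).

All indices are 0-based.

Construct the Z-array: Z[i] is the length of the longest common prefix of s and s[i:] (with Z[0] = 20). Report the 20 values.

Z[0]=20
i=1: outside box; Z[1]=1 extend→box=[1,2)
i=2: outside box; Z[2]=0
i=3: outside box; Z[3]=0
i=4: outside box; Z[4]=1 extend→box=[4,5)
i=5: outside box; Z[5]=0
i=6: outside box; Z[6]=0
i=7: outside box; Z[7]=2 extend→box=[7,9)
i=8: min(r-i=1, Z[1]=1)=1; Z[8]=2 extend→box=[8,10)
i=9: min(r-i=1, Z[1]=1)=1; Z[9]=1
i=10: outside box; Z[10]=0
i=11: outside box; Z[11]=1 extend→box=[11,12)
i=12: outside box; Z[12]=0
i=13: outside box; Z[13]=0
i=14: outside box; Z[14]=1 extend→box=[14,15)
i=15: outside box; Z[15]=0
i=16: outside box; Z[16]=0
i=17: outside box; Z[17]=2 extend→box=[17,19)
i=18: min(r-i=1, Z[1]=1)=1; Z[18]=1
i=19: outside box; Z[19]=0

[20, 1, 0, 0, 1, 0, 0, 2, 2, 1, 0, 1, 0, 0, 1, 0, 0, 2, 1, 0]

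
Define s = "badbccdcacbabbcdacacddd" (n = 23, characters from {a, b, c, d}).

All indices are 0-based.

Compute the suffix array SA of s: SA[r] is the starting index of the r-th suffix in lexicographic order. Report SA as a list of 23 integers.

[11, 16, 8, 18, 1, 10, 0, 12, 3, 13, 7, 17, 9, 4, 14, 5, 19, 22, 15, 2, 6, 21, 20]

rank→(start, suffix):
  0 → (11, 'abbcdacacddd')
  1 → (16, 'acacddd')
  2 → (8, 'acbabbcdacacddd')
  3 → (18, 'acddd')
  4 → (1, 'adbccdcacbabbcdacacddd')
  5 → (10, 'babbcdacacddd')
  6 → (0, 'badbccdcacbabbcdacacddd')
  7 → (12, 'bbcdacacddd')
  8 → (3, 'bccdcacbabbcdacacddd')
  9 → (13, 'bcdacacddd')
  10 → (7, 'cacbabbcdacacddd')
  11 → (17, 'cacddd')
  12 → (9, 'cbabbcdacacddd')
  13 → (4, 'ccdcacbabbcdacacddd')
  14 → (14, 'cdacacddd')
  15 → (5, 'cdcacbabbcdacacddd')
  16 → (19, 'cddd')
  17 → (22, 'd')
  18 → (15, 'dacacddd')
  19 → (2, 'dbccdcacbabbcdacacddd')
  20 → (6, 'dcacbabbcdacacddd')
  21 → (21, 'dd')
  22 → (20, 'ddd')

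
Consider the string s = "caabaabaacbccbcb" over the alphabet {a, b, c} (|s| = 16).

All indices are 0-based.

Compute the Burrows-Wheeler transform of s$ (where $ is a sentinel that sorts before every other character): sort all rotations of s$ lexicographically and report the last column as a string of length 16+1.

bcbbaaacaacc$bcab

rank  rotation           last
    0  $caabaabaacbccbcb  b
    1  aabaabaacbccbcb$c  c
    2  aabaacbccbcb$caab  b
    3  aacbccbcb$caabaab  b
    4  abaabaacbccbcb$ca  a
    5  abaacbccbcb$caaba  a
    6  acbccbcb$caabaaba  a
    7  b$caabaabaacbccbc  c
    8  baabaacbccbcb$caa  a
    9  baacbccbcb$caabaa  a
   10  bcb$caabaabaacbcc  c
   11  bccbcb$caabaabaac  c
   12  caabaabaacbccbcb$  $
   13  cb$caabaabaacbccb  b
   14  cbcb$caabaabaacbc  c
   15  cbccbcb$caabaabaa  a
   16  ccbcb$caabaabaacb  b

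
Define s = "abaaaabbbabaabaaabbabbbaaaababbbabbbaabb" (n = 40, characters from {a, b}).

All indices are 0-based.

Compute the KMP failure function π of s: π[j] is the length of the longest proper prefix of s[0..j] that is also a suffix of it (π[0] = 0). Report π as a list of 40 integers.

π[0] = 0
j=1 s[j]='b': π[1]=0 (border '')
j=2 s[j]='a': π[2]=1 (border 'a')
j=3 s[j]='a': k: 1→0; π[3]=1 (border 'a')
j=4 s[j]='a': k: 1→0; π[4]=1 (border 'a')
j=5 s[j]='a': k: 1→0; π[5]=1 (border 'a')
j=6 s[j]='b': π[6]=2 (border 'ab')
j=7 s[j]='b': k: 2→0; π[7]=0 (border '')
j=8 s[j]='b': π[8]=0 (border '')
j=9 s[j]='a': π[9]=1 (border 'a')
j=10 s[j]='b': π[10]=2 (border 'ab')
j=11 s[j]='a': π[11]=3 (border 'aba')
j=12 s[j]='a': π[12]=4 (border 'abaa')
j=13 s[j]='b': k: 4→1; π[13]=2 (border 'ab')
j=14 s[j]='a': π[14]=3 (border 'aba')
j=15 s[j]='a': π[15]=4 (border 'abaa')
j=16 s[j]='a': π[16]=5 (border 'abaaa')
j=17 s[j]='b': k: 5→1; π[17]=2 (border 'ab')
j=18 s[j]='b': k: 2→0; π[18]=0 (border '')
j=19 s[j]='a': π[19]=1 (border 'a')
j=20 s[j]='b': π[20]=2 (border 'ab')
j=21 s[j]='b': k: 2→0; π[21]=0 (border '')
j=22 s[j]='b': π[22]=0 (border '')
j=23 s[j]='a': π[23]=1 (border 'a')
j=24 s[j]='a': k: 1→0; π[24]=1 (border 'a')
j=25 s[j]='a': k: 1→0; π[25]=1 (border 'a')
j=26 s[j]='a': k: 1→0; π[26]=1 (border 'a')
j=27 s[j]='b': π[27]=2 (border 'ab')
j=28 s[j]='a': π[28]=3 (border 'aba')
j=29 s[j]='b': k: 3→1; π[29]=2 (border 'ab')
j=30 s[j]='b': k: 2→0; π[30]=0 (border '')
j=31 s[j]='b': π[31]=0 (border '')
j=32 s[j]='a': π[32]=1 (border 'a')
j=33 s[j]='b': π[33]=2 (border 'ab')
j=34 s[j]='b': k: 2→0; π[34]=0 (border '')
j=35 s[j]='b': π[35]=0 (border '')
j=36 s[j]='a': π[36]=1 (border 'a')
j=37 s[j]='a': k: 1→0; π[37]=1 (border 'a')
j=38 s[j]='b': π[38]=2 (border 'ab')
j=39 s[j]='b': k: 2→0; π[39]=0 (border '')

[0, 0, 1, 1, 1, 1, 2, 0, 0, 1, 2, 3, 4, 2, 3, 4, 5, 2, 0, 1, 2, 0, 0, 1, 1, 1, 1, 2, 3, 2, 0, 0, 1, 2, 0, 0, 1, 1, 2, 0]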